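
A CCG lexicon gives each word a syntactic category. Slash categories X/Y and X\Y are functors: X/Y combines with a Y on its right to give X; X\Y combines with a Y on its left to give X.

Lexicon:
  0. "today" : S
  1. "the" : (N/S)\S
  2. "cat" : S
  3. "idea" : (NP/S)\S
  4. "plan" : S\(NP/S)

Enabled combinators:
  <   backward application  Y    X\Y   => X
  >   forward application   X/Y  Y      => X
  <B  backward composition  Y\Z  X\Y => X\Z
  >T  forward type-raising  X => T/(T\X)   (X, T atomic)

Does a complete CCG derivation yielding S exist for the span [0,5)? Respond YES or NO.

NO

S (N/S)\S S (NP/S)\S S\(NP/S)
CKY chart[0,5] = {N, N/(N\N), NP/(NP\N), PP/(PP\N), S/(S\N)}; S ∉ chart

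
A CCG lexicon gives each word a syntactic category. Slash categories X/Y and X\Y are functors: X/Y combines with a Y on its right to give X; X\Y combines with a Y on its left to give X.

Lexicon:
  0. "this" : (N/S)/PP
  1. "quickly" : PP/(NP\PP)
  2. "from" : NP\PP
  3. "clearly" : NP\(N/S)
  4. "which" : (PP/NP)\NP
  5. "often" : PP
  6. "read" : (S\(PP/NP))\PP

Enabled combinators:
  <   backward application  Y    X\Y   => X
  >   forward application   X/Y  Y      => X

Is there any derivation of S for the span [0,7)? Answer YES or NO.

[0,7] S   <
  [0,5] PP/NP   <
    [0,4] NP   <
      [0,3] N/S   >
        [0,1] "this" : (N/S)/PP
        [1,3] PP   >
          [1,2] "quickly" : PP/(NP\PP)
          [2,3] "from" : NP\PP
      [3,4] "clearly" : NP\(N/S)
    [4,5] "which" : (PP/NP)\NP
  [5,7] S\(PP/NP)   <
    [5,6] "often" : PP
    [6,7] "read" : (S\(PP/NP))\PP

YES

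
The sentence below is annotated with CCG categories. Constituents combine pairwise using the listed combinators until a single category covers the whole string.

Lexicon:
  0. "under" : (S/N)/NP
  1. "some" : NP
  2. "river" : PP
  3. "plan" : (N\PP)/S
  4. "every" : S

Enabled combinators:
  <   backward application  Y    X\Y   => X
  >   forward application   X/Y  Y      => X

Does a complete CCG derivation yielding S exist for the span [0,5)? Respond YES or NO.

[0,5] S   >
  [0,2] S/N   >
    [0,1] "under" : (S/N)/NP
    [1,2] "some" : NP
  [2,5] N   <
    [2,3] "river" : PP
    [3,5] N\PP   >
      [3,4] "plan" : (N\PP)/S
      [4,5] "every" : S

YES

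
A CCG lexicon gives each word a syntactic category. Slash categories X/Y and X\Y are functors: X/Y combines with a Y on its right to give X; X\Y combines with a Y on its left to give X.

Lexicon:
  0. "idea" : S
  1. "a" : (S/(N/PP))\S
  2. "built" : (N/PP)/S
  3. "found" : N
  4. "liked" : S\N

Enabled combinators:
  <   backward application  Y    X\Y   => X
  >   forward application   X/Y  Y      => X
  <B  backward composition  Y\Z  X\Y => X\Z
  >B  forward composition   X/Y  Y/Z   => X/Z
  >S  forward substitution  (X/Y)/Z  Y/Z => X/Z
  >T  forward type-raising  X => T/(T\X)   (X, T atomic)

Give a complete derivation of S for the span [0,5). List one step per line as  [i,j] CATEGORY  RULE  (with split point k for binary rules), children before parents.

[0,1] S  lex  "idea"
[1,2] (S/(N/PP))\S  lex  "a"
[0,2] S/(N/PP)  <  k=1
[2,3] (N/PP)/S  lex  "built"
[3,4] N  lex  "found"
[4,5] S\N  lex  "liked"
[3,5] S  <  k=4
[2,5] N/PP  >  k=3
[0,5] S  >  k=2

[0,5] S   >
  [0,2] S/(N/PP)   <
    [0,1] "idea" : S
    [1,2] "a" : (S/(N/PP))\S
  [2,5] N/PP   >
    [2,3] "built" : (N/PP)/S
    [3,5] S   <
      [3,4] "found" : N
      [4,5] "liked" : S\N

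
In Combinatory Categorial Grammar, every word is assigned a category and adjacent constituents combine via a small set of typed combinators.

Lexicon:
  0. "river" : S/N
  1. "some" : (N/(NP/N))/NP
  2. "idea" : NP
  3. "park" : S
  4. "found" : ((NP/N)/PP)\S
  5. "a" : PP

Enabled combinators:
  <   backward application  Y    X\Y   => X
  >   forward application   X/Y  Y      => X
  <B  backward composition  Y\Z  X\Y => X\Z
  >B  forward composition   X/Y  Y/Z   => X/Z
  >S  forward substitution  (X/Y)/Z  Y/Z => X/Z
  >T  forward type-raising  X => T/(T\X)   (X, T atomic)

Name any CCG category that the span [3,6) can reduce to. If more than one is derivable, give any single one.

[0,6] S   >
  [0,1] "river" : S/N
  [1,6] N   >
    [1,3] N/(NP/N)   >
      [1,2] "some" : (N/(NP/N))/NP
      [2,3] "idea" : NP
    [3,6] NP/N   >
      [3,5] (NP/N)/PP   <
        [3,4] "park" : S
        [4,5] "found" : ((NP/N)/PP)\S
      [5,6] "a" : PP

NP/N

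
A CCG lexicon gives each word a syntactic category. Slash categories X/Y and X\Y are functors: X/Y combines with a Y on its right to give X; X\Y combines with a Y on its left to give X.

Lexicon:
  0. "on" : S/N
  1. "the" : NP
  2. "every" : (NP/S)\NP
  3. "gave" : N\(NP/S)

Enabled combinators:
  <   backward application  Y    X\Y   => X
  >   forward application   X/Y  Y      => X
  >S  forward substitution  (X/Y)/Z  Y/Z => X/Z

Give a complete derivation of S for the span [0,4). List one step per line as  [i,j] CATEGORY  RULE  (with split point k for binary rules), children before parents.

[0,4] S   >
  [0,1] "on" : S/N
  [1,4] N   <
    [1,3] NP/S   <
      [1,2] "the" : NP
      [2,3] "every" : (NP/S)\NP
    [3,4] "gave" : N\(NP/S)

[0,1] S/N  lex  "on"
[1,2] NP  lex  "the"
[2,3] (NP/S)\NP  lex  "every"
[1,3] NP/S  <  k=2
[3,4] N\(NP/S)  lex  "gave"
[1,4] N  <  k=3
[0,4] S  >  k=1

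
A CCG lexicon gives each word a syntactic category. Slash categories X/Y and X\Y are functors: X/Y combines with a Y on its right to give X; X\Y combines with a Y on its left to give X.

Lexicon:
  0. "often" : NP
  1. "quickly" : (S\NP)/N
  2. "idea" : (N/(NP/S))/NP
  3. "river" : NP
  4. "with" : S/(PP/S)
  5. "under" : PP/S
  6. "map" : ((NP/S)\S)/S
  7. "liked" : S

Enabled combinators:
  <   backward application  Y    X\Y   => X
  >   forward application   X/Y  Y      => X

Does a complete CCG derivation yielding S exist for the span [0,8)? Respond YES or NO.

YES

[0,8] S   <
  [0,1] "often" : NP
  [1,8] S\NP   >
    [1,2] "quickly" : (S\NP)/N
    [2,8] N   >
      [2,4] N/(NP/S)   >
        [2,3] "idea" : (N/(NP/S))/NP
        [3,4] "river" : NP
      [4,8] NP/S   <
        [4,6] S   >
          [4,5] "with" : S/(PP/S)
          [5,6] "under" : PP/S
        [6,8] (NP/S)\S   >
          [6,7] "map" : ((NP/S)\S)/S
          [7,8] "liked" : S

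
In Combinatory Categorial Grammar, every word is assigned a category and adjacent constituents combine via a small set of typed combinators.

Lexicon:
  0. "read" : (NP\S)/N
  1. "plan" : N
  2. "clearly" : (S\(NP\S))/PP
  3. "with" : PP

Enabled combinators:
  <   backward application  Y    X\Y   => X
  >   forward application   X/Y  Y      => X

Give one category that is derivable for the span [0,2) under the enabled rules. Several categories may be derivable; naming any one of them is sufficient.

NP\S

[0,4] S   <
  [0,2] NP\S   >
    [0,1] "read" : (NP\S)/N
    [1,2] "plan" : N
  [2,4] S\(NP\S)   >
    [2,3] "clearly" : (S\(NP\S))/PP
    [3,4] "with" : PP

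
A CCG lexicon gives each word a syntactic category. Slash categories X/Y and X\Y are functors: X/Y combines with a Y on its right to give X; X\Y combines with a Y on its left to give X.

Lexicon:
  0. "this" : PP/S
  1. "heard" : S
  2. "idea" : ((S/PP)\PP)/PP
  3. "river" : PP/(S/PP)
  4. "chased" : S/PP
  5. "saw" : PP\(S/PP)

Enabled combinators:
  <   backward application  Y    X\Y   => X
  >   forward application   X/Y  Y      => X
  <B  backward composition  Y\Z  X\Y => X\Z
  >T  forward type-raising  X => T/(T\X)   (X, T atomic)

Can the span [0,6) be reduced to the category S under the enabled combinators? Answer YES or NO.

PP/S S ((S/PP)\PP)/PP PP/(S/PP) S/PP PP\(S/PP)
CKY chart[0,6] = {N/(N\PP), NP/(NP\PP), PP, PP/(PP\PP), S/(S\PP)}; S ∉ chart

NO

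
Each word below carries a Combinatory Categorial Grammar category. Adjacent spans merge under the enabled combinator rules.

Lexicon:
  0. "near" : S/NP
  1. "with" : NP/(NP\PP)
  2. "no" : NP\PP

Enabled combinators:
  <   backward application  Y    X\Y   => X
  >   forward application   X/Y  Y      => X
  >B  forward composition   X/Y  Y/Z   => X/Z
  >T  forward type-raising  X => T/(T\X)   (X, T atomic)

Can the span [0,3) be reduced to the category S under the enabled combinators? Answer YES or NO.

YES

[0,3] S   >
  [0,1] "near" : S/NP
  [1,3] NP   >
    [1,2] "with" : NP/(NP\PP)
    [2,3] "no" : NP\PP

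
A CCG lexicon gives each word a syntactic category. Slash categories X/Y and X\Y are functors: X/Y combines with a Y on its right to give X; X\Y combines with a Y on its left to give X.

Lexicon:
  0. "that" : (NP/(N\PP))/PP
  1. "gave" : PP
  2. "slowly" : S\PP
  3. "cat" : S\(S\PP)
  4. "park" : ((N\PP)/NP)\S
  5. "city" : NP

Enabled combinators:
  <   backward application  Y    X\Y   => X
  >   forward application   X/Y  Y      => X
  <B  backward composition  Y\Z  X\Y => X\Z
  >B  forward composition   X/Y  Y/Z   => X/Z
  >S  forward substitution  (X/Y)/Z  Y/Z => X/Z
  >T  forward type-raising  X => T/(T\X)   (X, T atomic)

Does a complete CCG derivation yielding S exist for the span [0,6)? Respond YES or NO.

NO

(NP/(N\PP))/PP PP S\PP S\(S\PP) ((N\PP)/NP)\S NP
CKY chart[0,6] = {(NP/(N\PP))/(PP\N), N/(N\NP), NP, NP/(NP\NP), PP/(PP\NP), S/(S\NP)}; S ∉ chart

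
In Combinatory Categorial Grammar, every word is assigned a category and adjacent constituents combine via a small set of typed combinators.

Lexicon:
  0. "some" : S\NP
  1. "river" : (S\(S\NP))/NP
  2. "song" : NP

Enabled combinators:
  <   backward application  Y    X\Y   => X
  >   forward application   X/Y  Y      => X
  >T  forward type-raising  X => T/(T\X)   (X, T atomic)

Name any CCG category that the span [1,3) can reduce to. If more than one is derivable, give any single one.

S\(S\NP)

[0,3] S   <
  [0,1] "some" : S\NP
  [1,3] S\(S\NP)   >
    [1,2] "river" : (S\(S\NP))/NP
    [2,3] "song" : NP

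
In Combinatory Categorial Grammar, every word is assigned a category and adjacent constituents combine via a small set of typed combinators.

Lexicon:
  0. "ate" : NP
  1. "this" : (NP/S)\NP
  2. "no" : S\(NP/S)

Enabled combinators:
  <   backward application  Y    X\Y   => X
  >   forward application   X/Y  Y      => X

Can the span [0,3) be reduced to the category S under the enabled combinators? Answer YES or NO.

YES

[0,3] S   <
  [0,2] NP/S   <
    [0,1] "ate" : NP
    [1,2] "this" : (NP/S)\NP
  [2,3] "no" : S\(NP/S)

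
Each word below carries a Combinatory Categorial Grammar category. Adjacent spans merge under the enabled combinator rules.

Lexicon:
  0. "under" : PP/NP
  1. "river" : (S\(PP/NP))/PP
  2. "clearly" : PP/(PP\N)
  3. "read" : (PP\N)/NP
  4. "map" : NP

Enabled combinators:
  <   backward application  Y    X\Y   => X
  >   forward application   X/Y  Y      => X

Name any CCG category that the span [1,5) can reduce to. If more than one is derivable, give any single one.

S\(PP/NP)

[0,5] S   <
  [0,1] "under" : PP/NP
  [1,5] S\(PP/NP)   >
    [1,2] "river" : (S\(PP/NP))/PP
    [2,5] PP   >
      [2,3] "clearly" : PP/(PP\N)
      [3,5] PP\N   >
        [3,4] "read" : (PP\N)/NP
        [4,5] "map" : NP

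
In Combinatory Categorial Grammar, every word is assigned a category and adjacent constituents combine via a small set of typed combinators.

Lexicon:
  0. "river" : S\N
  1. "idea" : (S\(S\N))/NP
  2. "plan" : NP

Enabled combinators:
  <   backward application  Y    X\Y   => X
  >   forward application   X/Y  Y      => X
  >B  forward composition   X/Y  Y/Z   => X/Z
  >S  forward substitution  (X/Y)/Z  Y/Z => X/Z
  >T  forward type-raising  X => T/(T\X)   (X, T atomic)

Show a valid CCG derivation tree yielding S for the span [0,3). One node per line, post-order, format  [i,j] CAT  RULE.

[0,1] S\N  lex  "river"
[1,2] (S\(S\N))/NP  lex  "idea"
[2,3] NP  lex  "plan"
[1,3] S\(S\N)  >  k=2
[0,3] S  <  k=1

[0,3] S   <
  [0,1] "river" : S\N
  [1,3] S\(S\N)   >
    [1,2] "idea" : (S\(S\N))/NP
    [2,3] "plan" : NP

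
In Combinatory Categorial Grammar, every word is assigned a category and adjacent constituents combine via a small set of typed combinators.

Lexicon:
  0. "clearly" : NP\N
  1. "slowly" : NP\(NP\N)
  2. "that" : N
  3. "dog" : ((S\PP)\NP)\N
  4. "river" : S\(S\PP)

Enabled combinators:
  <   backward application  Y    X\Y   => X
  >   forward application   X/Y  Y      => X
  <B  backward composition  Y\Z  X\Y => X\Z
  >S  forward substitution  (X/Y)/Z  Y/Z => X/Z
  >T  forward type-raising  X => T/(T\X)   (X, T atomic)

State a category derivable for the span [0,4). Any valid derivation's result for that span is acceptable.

S\PP

[0,5] S   <
  [0,4] S\PP   <
    [0,2] NP   <
      [0,1] "clearly" : NP\N
      [1,2] "slowly" : NP\(NP\N)
    [2,4] (S\PP)\NP   <
      [2,3] "that" : N
      [3,4] "dog" : ((S\PP)\NP)\N
  [4,5] "river" : S\(S\PP)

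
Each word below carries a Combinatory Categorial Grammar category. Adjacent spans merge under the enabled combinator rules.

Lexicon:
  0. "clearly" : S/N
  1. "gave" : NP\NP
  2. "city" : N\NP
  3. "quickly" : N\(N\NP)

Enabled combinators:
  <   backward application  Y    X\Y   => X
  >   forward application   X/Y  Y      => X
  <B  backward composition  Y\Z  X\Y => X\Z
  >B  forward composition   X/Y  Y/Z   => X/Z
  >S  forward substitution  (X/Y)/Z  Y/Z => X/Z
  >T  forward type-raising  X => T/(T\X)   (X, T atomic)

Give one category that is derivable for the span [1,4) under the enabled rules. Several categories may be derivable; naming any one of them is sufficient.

N

[0,4] S   >
  [0,1] "clearly" : S/N
  [1,4] N   <
    [1,3] N\NP   <B
      [1,2] "gave" : NP\NP
      [2,3] "city" : N\NP
    [3,4] "quickly" : N\(N\NP)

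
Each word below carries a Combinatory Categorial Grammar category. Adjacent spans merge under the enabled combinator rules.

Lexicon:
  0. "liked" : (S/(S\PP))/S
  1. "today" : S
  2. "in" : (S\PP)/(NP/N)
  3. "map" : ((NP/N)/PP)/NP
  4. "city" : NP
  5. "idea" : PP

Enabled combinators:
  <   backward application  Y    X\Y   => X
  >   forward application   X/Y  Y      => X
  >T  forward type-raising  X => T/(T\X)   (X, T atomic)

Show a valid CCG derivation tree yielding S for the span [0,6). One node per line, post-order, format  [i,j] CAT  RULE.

[0,6] S   >
  [0,2] S/(S\PP)   >
    [0,1] "liked" : (S/(S\PP))/S
    [1,2] "today" : S
  [2,6] S\PP   >
    [2,3] "in" : (S\PP)/(NP/N)
    [3,6] NP/N   >
      [3,5] (NP/N)/PP   >
        [3,4] "map" : ((NP/N)/PP)/NP
        [4,5] "city" : NP
      [5,6] "idea" : PP

[0,1] (S/(S\PP))/S  lex  "liked"
[1,2] S  lex  "today"
[0,2] S/(S\PP)  >  k=1
[2,3] (S\PP)/(NP/N)  lex  "in"
[3,4] ((NP/N)/PP)/NP  lex  "map"
[4,5] NP  lex  "city"
[3,5] (NP/N)/PP  >  k=4
[5,6] PP  lex  "idea"
[3,6] NP/N  >  k=5
[2,6] S\PP  >  k=3
[0,6] S  >  k=2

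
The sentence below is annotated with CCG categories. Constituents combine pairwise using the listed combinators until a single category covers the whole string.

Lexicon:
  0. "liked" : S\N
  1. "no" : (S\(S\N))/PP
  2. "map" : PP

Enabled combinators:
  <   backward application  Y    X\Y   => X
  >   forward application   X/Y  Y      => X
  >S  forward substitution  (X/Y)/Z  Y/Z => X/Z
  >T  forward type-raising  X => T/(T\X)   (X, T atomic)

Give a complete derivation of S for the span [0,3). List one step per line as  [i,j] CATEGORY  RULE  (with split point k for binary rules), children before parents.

[0,3] S   <
  [0,1] "liked" : S\N
  [1,3] S\(S\N)   >
    [1,2] "no" : (S\(S\N))/PP
    [2,3] "map" : PP

[0,1] S\N  lex  "liked"
[1,2] (S\(S\N))/PP  lex  "no"
[2,3] PP  lex  "map"
[1,3] S\(S\N)  >  k=2
[0,3] S  <  k=1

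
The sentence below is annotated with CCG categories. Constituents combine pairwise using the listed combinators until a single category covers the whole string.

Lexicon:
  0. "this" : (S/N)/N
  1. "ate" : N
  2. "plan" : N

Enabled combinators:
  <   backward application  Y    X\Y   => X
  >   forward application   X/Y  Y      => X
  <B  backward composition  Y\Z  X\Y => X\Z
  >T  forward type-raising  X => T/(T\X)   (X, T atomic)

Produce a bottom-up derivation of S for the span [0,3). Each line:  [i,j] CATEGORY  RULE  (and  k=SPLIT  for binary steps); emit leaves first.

[0,3] S   >
  [0,2] S/N   >
    [0,1] "this" : (S/N)/N
    [1,2] "ate" : N
  [2,3] "plan" : N

[0,1] (S/N)/N  lex  "this"
[1,2] N  lex  "ate"
[0,2] S/N  >  k=1
[2,3] N  lex  "plan"
[0,3] S  >  k=2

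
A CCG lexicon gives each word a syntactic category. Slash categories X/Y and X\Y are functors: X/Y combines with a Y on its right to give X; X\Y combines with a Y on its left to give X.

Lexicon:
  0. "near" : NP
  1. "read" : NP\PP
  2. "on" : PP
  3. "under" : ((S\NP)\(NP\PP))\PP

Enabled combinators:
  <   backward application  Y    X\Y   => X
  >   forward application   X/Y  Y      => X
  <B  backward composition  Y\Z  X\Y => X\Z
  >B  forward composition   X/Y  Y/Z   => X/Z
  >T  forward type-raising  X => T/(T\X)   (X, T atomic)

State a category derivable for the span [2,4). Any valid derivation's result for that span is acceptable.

(S\NP)\(NP\PP)

[0,4] S   <
  [0,1] "near" : NP
  [1,4] S\NP   <
    [1,2] "read" : NP\PP
    [2,4] (S\NP)\(NP\PP)   <
      [2,3] "on" : PP
      [3,4] "under" : ((S\NP)\(NP\PP))\PP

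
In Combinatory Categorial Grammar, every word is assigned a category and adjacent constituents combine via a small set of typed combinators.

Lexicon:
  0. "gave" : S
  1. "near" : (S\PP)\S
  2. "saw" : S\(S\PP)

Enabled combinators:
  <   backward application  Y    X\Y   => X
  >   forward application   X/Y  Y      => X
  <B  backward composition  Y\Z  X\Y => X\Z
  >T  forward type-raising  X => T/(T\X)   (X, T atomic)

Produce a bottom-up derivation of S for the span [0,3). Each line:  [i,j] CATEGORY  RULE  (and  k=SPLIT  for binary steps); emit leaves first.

[0,3] S   <
  [0,2] S\PP   <
    [0,1] "gave" : S
    [1,2] "near" : (S\PP)\S
  [2,3] "saw" : S\(S\PP)

[0,1] S  lex  "gave"
[1,2] (S\PP)\S  lex  "near"
[0,2] S\PP  <  k=1
[2,3] S\(S\PP)  lex  "saw"
[0,3] S  <  k=2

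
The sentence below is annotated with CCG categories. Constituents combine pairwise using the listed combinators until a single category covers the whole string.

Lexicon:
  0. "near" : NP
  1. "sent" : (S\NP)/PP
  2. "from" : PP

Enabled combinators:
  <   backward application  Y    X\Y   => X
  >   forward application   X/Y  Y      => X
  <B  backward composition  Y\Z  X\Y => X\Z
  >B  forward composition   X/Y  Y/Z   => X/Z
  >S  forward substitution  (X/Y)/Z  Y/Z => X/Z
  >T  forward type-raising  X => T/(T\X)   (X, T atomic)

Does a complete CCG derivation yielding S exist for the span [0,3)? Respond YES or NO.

[0,3] S   >
  [0,1] S/(S\NP)   >T
    [0,1] "near" : NP
  [1,3] S\NP   >
    [1,2] "sent" : (S\NP)/PP
    [2,3] "from" : PP

YES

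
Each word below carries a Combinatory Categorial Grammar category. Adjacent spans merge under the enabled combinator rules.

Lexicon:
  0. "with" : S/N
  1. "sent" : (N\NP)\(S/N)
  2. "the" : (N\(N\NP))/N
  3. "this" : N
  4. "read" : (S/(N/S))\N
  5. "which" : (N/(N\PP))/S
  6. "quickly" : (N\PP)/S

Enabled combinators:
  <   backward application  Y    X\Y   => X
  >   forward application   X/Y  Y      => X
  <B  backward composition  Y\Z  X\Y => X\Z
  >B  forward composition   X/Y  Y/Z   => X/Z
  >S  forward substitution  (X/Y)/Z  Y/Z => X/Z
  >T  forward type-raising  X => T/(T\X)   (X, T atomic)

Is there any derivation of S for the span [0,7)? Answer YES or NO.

YES

[0,7] S   >
  [0,5] S/(N/S)   <
    [0,4] N   <
      [0,2] N\NP   <
        [0,1] "with" : S/N
        [1,2] "sent" : (N\NP)\(S/N)
      [2,4] N\(N\NP)   >
        [2,3] "the" : (N\(N\NP))/N
        [3,4] "this" : N
    [4,5] "read" : (S/(N/S))\N
  [5,7] N/S   >S
    [5,6] "which" : (N/(N\PP))/S
    [6,7] "quickly" : (N\PP)/S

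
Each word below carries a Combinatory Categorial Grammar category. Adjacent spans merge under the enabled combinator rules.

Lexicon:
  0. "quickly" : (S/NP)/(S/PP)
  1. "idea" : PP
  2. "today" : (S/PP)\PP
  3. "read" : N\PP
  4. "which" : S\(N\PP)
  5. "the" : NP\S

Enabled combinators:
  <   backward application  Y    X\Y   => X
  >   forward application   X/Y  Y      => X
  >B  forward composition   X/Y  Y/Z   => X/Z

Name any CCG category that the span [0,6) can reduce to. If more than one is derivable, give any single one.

S

[0,6] S   >
  [0,3] S/NP   >
    [0,1] "quickly" : (S/NP)/(S/PP)
    [1,3] S/PP   <
      [1,2] "idea" : PP
      [2,3] "today" : (S/PP)\PP
  [3,6] NP   <
    [3,5] S   <
      [3,4] "read" : N\PP
      [4,5] "which" : S\(N\PP)
    [5,6] "the" : NP\S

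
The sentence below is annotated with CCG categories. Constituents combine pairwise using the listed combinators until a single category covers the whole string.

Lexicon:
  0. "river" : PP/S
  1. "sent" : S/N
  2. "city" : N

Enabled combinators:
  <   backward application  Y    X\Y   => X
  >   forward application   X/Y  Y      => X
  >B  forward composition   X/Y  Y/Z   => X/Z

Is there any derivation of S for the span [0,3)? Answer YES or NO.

PP/S S/N N
CKY chart[0,3] = {PP}; S ∉ chart

NO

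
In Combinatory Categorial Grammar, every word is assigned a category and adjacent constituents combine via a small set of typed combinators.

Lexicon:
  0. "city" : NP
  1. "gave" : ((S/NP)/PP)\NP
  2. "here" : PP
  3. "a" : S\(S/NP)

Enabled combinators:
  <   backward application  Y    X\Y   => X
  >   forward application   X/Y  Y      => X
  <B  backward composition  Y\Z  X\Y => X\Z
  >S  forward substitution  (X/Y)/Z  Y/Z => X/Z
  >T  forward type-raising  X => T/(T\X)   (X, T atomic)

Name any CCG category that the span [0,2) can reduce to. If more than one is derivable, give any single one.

(S/NP)/PP

[0,4] S   <
  [0,3] S/NP   >
    [0,2] (S/NP)/PP   <
      [0,1] "city" : NP
      [1,2] "gave" : ((S/NP)/PP)\NP
    [2,3] "here" : PP
  [3,4] "a" : S\(S/NP)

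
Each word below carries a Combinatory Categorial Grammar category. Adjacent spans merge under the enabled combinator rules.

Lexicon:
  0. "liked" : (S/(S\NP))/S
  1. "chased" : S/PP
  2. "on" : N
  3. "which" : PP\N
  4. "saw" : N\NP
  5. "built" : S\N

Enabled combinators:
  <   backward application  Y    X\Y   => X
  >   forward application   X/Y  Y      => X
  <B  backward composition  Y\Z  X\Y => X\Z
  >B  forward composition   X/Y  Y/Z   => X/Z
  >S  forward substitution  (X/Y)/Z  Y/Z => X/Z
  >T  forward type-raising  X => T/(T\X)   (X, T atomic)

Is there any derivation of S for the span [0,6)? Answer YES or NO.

[0,6] S   >
  [0,4] S/(S\NP)   >
    [0,1] "liked" : (S/(S\NP))/S
    [1,4] S   >
      [1,2] "chased" : S/PP
      [2,4] PP   <
        [2,3] "on" : N
        [3,4] "which" : PP\N
  [4,6] S\NP   <B
    [4,5] "saw" : N\NP
    [5,6] "built" : S\N

YES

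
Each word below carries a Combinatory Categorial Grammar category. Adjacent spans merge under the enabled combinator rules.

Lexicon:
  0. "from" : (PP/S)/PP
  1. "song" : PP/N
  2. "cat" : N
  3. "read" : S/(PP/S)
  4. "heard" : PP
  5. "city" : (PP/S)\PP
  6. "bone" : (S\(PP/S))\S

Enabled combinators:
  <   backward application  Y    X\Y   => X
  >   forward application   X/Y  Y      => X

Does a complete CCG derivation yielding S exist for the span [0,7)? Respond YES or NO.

[0,7] S   <
  [0,3] PP/S   >
    [0,1] "from" : (PP/S)/PP
    [1,3] PP   >
      [1,2] "song" : PP/N
      [2,3] "cat" : N
  [3,7] S\(PP/S)   <
    [3,6] S   >
      [3,4] "read" : S/(PP/S)
      [4,6] PP/S   <
        [4,5] "heard" : PP
        [5,6] "city" : (PP/S)\PP
    [6,7] "bone" : (S\(PP/S))\S

YES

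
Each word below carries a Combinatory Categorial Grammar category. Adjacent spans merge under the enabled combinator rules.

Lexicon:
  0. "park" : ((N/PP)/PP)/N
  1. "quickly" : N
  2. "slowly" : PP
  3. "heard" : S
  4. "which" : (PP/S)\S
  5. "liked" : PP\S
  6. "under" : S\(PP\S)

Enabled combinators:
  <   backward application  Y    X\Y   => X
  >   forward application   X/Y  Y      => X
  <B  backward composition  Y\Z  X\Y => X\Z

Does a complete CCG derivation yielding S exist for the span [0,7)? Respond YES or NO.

NO

((N/PP)/PP)/N N PP S (PP/S)\S PP\S S\(PP\S)
CKY chart[0,7] = {N}; S ∉ chart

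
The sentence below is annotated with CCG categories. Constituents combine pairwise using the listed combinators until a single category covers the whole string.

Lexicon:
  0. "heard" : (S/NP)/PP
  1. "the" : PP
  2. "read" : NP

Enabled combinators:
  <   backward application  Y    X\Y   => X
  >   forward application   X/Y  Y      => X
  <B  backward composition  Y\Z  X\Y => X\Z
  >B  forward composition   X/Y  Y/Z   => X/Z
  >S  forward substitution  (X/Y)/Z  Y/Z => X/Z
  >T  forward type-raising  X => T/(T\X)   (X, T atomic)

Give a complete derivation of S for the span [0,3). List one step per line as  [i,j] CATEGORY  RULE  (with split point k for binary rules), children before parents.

[0,3] S   >
  [0,2] S/NP   >
    [0,1] "heard" : (S/NP)/PP
    [1,2] "the" : PP
  [2,3] "read" : NP

[0,1] (S/NP)/PP  lex  "heard"
[1,2] PP  lex  "the"
[0,2] S/NP  >  k=1
[2,3] NP  lex  "read"
[0,3] S  >  k=2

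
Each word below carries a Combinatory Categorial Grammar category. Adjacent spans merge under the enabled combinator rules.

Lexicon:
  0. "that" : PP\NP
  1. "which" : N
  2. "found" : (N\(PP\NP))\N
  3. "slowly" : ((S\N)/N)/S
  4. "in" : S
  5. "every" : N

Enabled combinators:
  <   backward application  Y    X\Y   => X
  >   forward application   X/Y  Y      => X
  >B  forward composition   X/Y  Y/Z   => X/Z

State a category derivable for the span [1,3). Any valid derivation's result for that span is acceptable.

[0,6] S   <
  [0,3] N   <
    [0,1] "that" : PP\NP
    [1,3] N\(PP\NP)   <
      [1,2] "which" : N
      [2,3] "found" : (N\(PP\NP))\N
  [3,6] S\N   >
    [3,5] (S\N)/N   >
      [3,4] "slowly" : ((S\N)/N)/S
      [4,5] "in" : S
    [5,6] "every" : N

N\(PP\NP)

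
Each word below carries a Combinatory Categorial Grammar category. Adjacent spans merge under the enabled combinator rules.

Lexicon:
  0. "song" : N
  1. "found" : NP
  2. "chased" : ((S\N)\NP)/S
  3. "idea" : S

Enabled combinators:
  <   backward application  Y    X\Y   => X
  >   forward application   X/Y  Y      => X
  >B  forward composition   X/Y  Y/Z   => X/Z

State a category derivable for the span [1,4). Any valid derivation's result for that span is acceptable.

S\N

[0,4] S   <
  [0,1] "song" : N
  [1,4] S\N   <
    [1,2] "found" : NP
    [2,4] (S\N)\NP   >
      [2,3] "chased" : ((S\N)\NP)/S
      [3,4] "idea" : S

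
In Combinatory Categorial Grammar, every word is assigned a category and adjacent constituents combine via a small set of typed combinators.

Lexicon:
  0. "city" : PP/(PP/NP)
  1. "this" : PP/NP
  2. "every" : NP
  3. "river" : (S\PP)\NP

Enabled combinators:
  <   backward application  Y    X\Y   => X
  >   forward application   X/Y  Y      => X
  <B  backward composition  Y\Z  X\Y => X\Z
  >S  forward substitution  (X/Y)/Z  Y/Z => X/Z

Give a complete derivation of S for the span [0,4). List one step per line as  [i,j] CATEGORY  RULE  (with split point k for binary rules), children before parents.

[0,4] S   <
  [0,2] PP   >
    [0,1] "city" : PP/(PP/NP)
    [1,2] "this" : PP/NP
  [2,4] S\PP   <
    [2,3] "every" : NP
    [3,4] "river" : (S\PP)\NP

[0,1] PP/(PP/NP)  lex  "city"
[1,2] PP/NP  lex  "this"
[0,2] PP  >  k=1
[2,3] NP  lex  "every"
[3,4] (S\PP)\NP  lex  "river"
[2,4] S\PP  <  k=3
[0,4] S  <  k=2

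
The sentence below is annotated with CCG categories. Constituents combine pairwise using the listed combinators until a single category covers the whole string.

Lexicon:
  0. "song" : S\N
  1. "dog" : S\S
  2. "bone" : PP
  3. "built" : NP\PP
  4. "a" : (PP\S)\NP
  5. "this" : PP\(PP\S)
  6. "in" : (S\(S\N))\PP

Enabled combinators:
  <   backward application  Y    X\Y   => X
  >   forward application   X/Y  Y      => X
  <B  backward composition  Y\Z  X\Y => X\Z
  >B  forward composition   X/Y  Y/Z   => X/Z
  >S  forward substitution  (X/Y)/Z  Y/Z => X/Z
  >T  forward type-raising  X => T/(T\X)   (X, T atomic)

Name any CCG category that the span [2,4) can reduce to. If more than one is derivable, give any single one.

[0,7] S   <
  [0,2] S\N   <B
    [0,1] "song" : S\N
    [1,2] "dog" : S\S
  [2,7] S\(S\N)   <
    [2,6] PP   <
      [2,5] PP\S   <
        [2,4] NP   >
          [2,3] NP/(NP\PP)   >T
            [2,3] "bone" : PP
          [3,4] "built" : NP\PP
        [4,5] "a" : (PP\S)\NP
      [5,6] "this" : PP\(PP\S)
    [6,7] "in" : (S\(S\N))\PP

NP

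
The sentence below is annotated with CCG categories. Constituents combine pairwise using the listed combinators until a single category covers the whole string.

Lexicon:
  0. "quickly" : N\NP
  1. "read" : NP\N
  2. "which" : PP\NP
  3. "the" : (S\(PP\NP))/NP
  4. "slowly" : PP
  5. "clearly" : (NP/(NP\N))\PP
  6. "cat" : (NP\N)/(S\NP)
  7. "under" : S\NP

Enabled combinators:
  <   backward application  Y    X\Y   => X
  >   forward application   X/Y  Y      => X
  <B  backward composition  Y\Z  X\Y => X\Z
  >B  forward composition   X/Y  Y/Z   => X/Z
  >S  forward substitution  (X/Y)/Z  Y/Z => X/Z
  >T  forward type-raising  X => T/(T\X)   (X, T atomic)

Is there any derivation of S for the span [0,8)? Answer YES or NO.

[0,8] S   <
  [0,3] PP\NP   <B
    [0,1] "quickly" : N\NP
    [1,3] PP\N   <B
      [1,2] "read" : NP\N
      [2,3] "which" : PP\NP
  [3,8] S\(PP\NP)   >
    [3,4] "the" : (S\(PP\NP))/NP
    [4,8] NP   >
      [4,6] NP/(NP\N)   <
        [4,5] "slowly" : PP
        [5,6] "clearly" : (NP/(NP\N))\PP
      [6,8] NP\N   >
        [6,7] "cat" : (NP\N)/(S\NP)
        [7,8] "under" : S\NP

YES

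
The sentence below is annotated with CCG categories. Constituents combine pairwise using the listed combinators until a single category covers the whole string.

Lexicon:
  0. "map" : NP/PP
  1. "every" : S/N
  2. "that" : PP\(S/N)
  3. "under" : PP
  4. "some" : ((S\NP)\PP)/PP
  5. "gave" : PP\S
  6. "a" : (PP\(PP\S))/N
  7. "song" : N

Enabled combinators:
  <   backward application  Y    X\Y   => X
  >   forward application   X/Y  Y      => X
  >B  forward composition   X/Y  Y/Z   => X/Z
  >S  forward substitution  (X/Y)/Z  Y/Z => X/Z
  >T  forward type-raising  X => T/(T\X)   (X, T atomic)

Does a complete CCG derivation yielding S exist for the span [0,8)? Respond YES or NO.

[0,8] S   <
  [0,3] NP   >
    [0,1] "map" : NP/PP
    [1,3] PP   <
      [1,2] "every" : S/N
      [2,3] "that" : PP\(S/N)
  [3,8] S\NP   <
    [3,4] "under" : PP
    [4,8] (S\NP)\PP   >
      [4,5] "some" : ((S\NP)\PP)/PP
      [5,8] PP   <
        [5,6] "gave" : PP\S
        [6,8] PP\(PP\S)   >
          [6,7] "a" : (PP\(PP\S))/N
          [7,8] "song" : N

YES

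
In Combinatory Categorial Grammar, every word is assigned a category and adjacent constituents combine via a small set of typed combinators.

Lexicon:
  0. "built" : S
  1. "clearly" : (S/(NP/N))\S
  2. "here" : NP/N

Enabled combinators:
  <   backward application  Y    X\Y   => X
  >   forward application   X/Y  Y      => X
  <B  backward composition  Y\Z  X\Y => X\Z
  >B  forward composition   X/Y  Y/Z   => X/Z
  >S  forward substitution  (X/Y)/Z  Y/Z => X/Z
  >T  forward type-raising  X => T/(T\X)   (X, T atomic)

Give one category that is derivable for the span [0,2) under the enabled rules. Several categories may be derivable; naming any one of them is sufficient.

S/(NP/N)

[0,3] S   >
  [0,2] S/(NP/N)   <
    [0,1] "built" : S
    [1,2] "clearly" : (S/(NP/N))\S
  [2,3] "here" : NP/N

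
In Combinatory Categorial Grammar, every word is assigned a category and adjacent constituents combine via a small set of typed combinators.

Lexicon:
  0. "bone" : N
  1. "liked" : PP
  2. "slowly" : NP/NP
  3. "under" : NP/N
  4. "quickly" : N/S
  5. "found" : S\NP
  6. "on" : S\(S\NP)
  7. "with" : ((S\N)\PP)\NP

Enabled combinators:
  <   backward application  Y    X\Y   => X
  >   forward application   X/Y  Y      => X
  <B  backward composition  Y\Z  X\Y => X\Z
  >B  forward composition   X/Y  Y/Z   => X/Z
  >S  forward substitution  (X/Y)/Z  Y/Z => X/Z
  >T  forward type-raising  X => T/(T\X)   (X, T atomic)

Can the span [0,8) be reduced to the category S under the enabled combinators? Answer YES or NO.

[0,8] S   >
  [0,1] S/(S\N)   >T
    [0,1] "bone" : N
  [1,8] S\N   <
    [1,2] "liked" : PP
    [2,8] (S\N)\PP   <
      [2,7] NP   >
        [2,5] NP/S   >B
          [2,4] NP/N   >B
            [2,3] "slowly" : NP/NP
            [3,4] "under" : NP/N
          [4,5] "quickly" : N/S
        [5,7] S   <
          [5,6] "found" : S\NP
          [6,7] "on" : S\(S\NP)
      [7,8] "with" : ((S\N)\PP)\NP

YES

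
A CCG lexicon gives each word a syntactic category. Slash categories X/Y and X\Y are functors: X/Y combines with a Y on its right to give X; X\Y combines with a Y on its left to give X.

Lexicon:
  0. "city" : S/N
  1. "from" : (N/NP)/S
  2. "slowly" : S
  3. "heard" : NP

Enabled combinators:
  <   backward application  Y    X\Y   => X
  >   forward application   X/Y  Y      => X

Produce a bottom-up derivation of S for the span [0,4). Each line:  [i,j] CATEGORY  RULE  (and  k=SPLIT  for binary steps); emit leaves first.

[0,1] S/N  lex  "city"
[1,2] (N/NP)/S  lex  "from"
[2,3] S  lex  "slowly"
[1,3] N/NP  >  k=2
[3,4] NP  lex  "heard"
[1,4] N  >  k=3
[0,4] S  >  k=1

[0,4] S   >
  [0,1] "city" : S/N
  [1,4] N   >
    [1,3] N/NP   >
      [1,2] "from" : (N/NP)/S
      [2,3] "slowly" : S
    [3,4] "heard" : NP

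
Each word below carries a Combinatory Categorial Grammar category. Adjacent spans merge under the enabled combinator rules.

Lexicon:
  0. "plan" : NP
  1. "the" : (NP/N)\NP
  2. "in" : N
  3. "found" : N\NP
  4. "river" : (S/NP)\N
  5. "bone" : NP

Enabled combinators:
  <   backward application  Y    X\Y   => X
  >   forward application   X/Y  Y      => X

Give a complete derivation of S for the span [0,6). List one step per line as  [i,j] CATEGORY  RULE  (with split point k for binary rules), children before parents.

[0,6] S   >
  [0,5] S/NP   <
    [0,4] N   <
      [0,3] NP   >
        [0,2] NP/N   <
          [0,1] "plan" : NP
          [1,2] "the" : (NP/N)\NP
        [2,3] "in" : N
      [3,4] "found" : N\NP
    [4,5] "river" : (S/NP)\N
  [5,6] "bone" : NP

[0,1] NP  lex  "plan"
[1,2] (NP/N)\NP  lex  "the"
[0,2] NP/N  <  k=1
[2,3] N  lex  "in"
[0,3] NP  >  k=2
[3,4] N\NP  lex  "found"
[0,4] N  <  k=3
[4,5] (S/NP)\N  lex  "river"
[0,5] S/NP  <  k=4
[5,6] NP  lex  "bone"
[0,6] S  >  k=5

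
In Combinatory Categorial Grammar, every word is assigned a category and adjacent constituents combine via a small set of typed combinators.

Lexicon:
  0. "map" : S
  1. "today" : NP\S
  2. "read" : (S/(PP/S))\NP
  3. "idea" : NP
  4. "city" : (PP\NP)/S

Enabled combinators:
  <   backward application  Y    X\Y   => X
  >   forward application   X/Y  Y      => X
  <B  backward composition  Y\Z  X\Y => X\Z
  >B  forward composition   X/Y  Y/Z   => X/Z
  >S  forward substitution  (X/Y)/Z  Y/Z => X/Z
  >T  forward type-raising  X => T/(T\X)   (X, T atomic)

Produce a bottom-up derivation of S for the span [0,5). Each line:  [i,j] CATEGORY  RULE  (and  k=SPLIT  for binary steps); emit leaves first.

[0,5] S   >
  [0,3] S/(PP/S)   <
    [0,2] NP   >
      [0,1] NP/(NP\S)   >T
        [0,1] "map" : S
      [1,2] "today" : NP\S
    [2,3] "read" : (S/(PP/S))\NP
  [3,5] PP/S   >B
    [3,4] PP/(PP\NP)   >T
      [3,4] "idea" : NP
    [4,5] "city" : (PP\NP)/S

[0,1] S  lex  "map"
[0,1] NP/(NP\S)  >T
[1,2] NP\S  lex  "today"
[0,2] NP  >  k=1
[2,3] (S/(PP/S))\NP  lex  "read"
[0,3] S/(PP/S)  <  k=2
[3,4] NP  lex  "idea"
[3,4] PP/(PP\NP)  >T
[4,5] (PP\NP)/S  lex  "city"
[3,5] PP/S  >B  k=4
[0,5] S  >  k=3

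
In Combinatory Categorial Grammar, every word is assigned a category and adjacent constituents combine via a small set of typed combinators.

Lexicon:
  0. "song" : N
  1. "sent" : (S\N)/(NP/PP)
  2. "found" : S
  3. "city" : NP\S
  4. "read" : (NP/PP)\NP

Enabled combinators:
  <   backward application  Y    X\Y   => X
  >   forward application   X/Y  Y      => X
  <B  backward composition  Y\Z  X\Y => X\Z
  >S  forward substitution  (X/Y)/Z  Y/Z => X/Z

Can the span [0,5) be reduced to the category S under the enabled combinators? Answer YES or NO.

YES

[0,5] S   <
  [0,1] "song" : N
  [1,5] S\N   >
    [1,2] "sent" : (S\N)/(NP/PP)
    [2,5] NP/PP   <
      [2,4] NP   <
        [2,3] "found" : S
        [3,4] "city" : NP\S
      [4,5] "read" : (NP/PP)\NP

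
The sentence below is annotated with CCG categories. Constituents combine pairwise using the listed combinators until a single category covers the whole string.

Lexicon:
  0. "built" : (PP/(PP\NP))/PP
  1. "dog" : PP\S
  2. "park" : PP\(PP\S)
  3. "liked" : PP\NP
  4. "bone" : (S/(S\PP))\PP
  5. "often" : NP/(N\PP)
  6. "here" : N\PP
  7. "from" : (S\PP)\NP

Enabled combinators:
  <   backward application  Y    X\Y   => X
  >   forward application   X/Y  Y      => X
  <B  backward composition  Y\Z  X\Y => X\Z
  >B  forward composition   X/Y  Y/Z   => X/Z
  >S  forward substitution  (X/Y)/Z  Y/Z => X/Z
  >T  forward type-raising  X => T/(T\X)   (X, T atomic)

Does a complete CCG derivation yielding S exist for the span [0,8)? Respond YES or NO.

YES

[0,8] S   >
  [0,5] S/(S\PP)   <
    [0,4] PP   >
      [0,3] PP/(PP\NP)   >
        [0,1] "built" : (PP/(PP\NP))/PP
        [1,3] PP   <
          [1,2] "dog" : PP\S
          [2,3] "park" : PP\(PP\S)
      [3,4] "liked" : PP\NP
    [4,5] "bone" : (S/(S\PP))\PP
  [5,8] S\PP   <
    [5,7] NP   >
      [5,6] "often" : NP/(N\PP)
      [6,7] "here" : N\PP
    [7,8] "from" : (S\PP)\NP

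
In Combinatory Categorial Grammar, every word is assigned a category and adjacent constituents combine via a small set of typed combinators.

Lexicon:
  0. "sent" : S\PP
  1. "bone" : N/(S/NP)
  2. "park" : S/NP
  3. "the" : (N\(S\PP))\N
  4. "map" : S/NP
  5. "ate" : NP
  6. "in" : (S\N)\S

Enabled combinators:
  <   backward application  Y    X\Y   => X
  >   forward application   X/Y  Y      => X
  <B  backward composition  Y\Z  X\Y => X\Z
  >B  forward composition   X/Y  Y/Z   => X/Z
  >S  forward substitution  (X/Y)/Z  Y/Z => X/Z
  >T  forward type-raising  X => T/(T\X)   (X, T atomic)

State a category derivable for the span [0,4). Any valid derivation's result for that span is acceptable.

[0,7] S   <
  [0,4] N   <
    [0,1] "sent" : S\PP
    [1,4] N\(S\PP)   <
      [1,3] N   >
        [1,2] "bone" : N/(S/NP)
        [2,3] "park" : S/NP
      [3,4] "the" : (N\(S\PP))\N
  [4,7] S\N   <
    [4,6] S   >
      [4,5] "map" : S/NP
      [5,6] "ate" : NP
    [6,7] "in" : (S\N)\S

N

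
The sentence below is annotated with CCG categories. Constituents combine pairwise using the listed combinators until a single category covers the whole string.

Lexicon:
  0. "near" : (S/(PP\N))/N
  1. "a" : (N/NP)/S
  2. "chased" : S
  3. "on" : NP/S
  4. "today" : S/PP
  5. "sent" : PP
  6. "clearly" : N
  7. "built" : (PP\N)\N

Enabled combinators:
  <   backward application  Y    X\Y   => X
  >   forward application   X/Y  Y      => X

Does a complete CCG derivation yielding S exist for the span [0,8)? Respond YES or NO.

[0,8] S   >
  [0,6] S/(PP\N)   >
    [0,1] "near" : (S/(PP\N))/N
    [1,6] N   >
      [1,3] N/NP   >
        [1,2] "a" : (N/NP)/S
        [2,3] "chased" : S
      [3,6] NP   >
        [3,4] "on" : NP/S
        [4,6] S   >
          [4,5] "today" : S/PP
          [5,6] "sent" : PP
  [6,8] PP\N   <
    [6,7] "clearly" : N
    [7,8] "built" : (PP\N)\N

YES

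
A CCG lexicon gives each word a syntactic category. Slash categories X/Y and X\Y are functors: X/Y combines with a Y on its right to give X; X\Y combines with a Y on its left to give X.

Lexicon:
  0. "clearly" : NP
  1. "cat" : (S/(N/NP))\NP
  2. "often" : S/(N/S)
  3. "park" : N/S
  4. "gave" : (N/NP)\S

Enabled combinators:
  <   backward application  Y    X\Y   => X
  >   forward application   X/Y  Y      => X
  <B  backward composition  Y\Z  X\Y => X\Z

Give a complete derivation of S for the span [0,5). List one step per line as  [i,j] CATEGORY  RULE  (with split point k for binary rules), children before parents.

[0,5] S   >
  [0,2] S/(N/NP)   <
    [0,1] "clearly" : NP
    [1,2] "cat" : (S/(N/NP))\NP
  [2,5] N/NP   <
    [2,4] S   >
      [2,3] "often" : S/(N/S)
      [3,4] "park" : N/S
    [4,5] "gave" : (N/NP)\S

[0,1] NP  lex  "clearly"
[1,2] (S/(N/NP))\NP  lex  "cat"
[0,2] S/(N/NP)  <  k=1
[2,3] S/(N/S)  lex  "often"
[3,4] N/S  lex  "park"
[2,4] S  >  k=3
[4,5] (N/NP)\S  lex  "gave"
[2,5] N/NP  <  k=4
[0,5] S  >  k=2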